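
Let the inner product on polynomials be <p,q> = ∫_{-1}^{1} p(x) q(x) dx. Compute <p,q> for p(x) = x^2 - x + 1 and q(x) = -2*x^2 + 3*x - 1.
<p,q> = -34/5

Expand the product: p(x)·q(x) = -2*x^4 + 5*x^3 - 6*x^2 + 4*x - 1.
∫_{-1}^{1} of each monomial x^k gives [2/(k+1) if k even, 0 if k odd]. Integrating term-by-term (or equivalently evaluating the antiderivative F(x) = -2*x^5/5 + 5*x^4/4 - 2*x^3 + 2*x^2 - x at the endpoints):
  F(1) − F(−1) = -3/20 − (133/20) = -34/5.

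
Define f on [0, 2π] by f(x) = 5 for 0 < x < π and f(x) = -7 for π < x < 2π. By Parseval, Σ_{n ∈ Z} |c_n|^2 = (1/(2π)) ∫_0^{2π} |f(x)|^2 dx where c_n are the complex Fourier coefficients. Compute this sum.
Σ |c_n|^2 = 37

Parseval equates the L^2 energy of f (normalised by 1/(2π)) with the ℓ^2 sum of its Fourier coefficients: (1/(2π)) ∫_0^{2π} |f|^2 = Σ |c_n|^2.
Compute the left side: (1/(2π)) [∫_0^π 5^2 dx + ∫_π^{2π} (-7)^2 dx] = (1/(2π)) · (25π + 49π) = (25 + 49)/2 = 37.
So Σ_{n ∈ Z} |c_n|^2 = 37.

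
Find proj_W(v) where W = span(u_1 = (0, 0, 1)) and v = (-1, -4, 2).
proj_W(v) = (0, 0, 2)

Set up U = [u_1 | ... | u_1] ∈ R^(3×1). The projector onto W = col(U) is P = U (U^T U)^(-1) U^T.
Compute U^T U =
  [1],
and U^T v = (2).
Solve U^T U · c = U^T v for the coefficients: c = (2). The projection is proj_W(v) = U c.
Check: (v - proj_W(v)) · u_1 = 0  (should be 0).
Result: proj_W(v) = (0, 0, 2).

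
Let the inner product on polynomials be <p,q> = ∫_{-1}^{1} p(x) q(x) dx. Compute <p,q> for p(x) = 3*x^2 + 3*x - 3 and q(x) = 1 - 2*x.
<p,q> = -8

Expand the product: p(x)·q(x) = -6*x^3 - 3*x^2 + 9*x - 3.
∫_{-1}^{1} of each monomial x^k gives [2/(k+1) if k even, 0 if k odd]. Integrating term-by-term (or equivalently evaluating the antiderivative F(x) = -3*x^4/2 - x^3 + 9*x^2/2 - 3*x at the endpoints):
  F(1) − F(−1) = -1 − (7) = -8.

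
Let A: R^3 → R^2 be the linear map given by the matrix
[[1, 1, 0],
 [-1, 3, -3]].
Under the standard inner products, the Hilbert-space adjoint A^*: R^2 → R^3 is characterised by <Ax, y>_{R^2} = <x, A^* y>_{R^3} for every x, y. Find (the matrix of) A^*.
A^* = A^T =
[[1, -1],
 [1, 3],
 [0, -3]]

For real matrices with standard dot products, the defining identity <Ax, y> = <x, A^* y> gives (Ax)^T y = x^T (A^*) y, i.e. x^T A^T y = x^T (A^*) y. Since this holds for all x, y, we must have A^* = A^T. Therefore
A^* =
[[1, -1],
 [1, 3],
 [0, -3]].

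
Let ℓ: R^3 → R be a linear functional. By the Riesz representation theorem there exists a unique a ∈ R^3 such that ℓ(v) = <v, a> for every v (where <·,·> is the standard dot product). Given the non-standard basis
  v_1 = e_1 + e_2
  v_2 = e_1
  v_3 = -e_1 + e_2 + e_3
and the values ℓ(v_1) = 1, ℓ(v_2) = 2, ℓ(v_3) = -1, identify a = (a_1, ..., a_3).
a = (2, -1, 2)

Write a = (a_1, ..., a_3) in the standard basis. For each basis vector v_i, ℓ(v_i) = <v_i, a> is a linear equation in the a_j's. Collect the n equations into a matrix system V a = ℓ, where row i of V is v_i (expressed in the standard basis). Since V is invertible (lower-triangular with 1s on the diagonal, up to permutation), solve by back-substitution:
  V =
[[1, 1, 0],
 [1, 0, 0],
 [-1, 1, 1]]
  V a = (1, 2, -1)
Solving gives a = (2, -1, 2).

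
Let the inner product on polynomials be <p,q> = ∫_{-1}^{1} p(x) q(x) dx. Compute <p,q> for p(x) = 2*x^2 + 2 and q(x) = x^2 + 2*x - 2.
<p,q> = -128/15

Expand the product: p(x)·q(x) = 2*x^4 + 4*x^3 - 2*x^2 + 4*x - 4.
∫_{-1}^{1} of each monomial x^k gives [2/(k+1) if k even, 0 if k odd]. Integrating term-by-term (or equivalently evaluating the antiderivative F(x) = 2*x^5/5 + x^4 - 2*x^3/3 + 2*x^2 - 4*x at the endpoints):
  F(1) − F(−1) = -19/15 − (109/15) = -128/15.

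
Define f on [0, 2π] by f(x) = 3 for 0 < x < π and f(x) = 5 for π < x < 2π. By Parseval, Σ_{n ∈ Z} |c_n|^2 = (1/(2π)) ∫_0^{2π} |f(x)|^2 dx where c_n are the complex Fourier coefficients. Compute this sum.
Σ |c_n|^2 = 17

Parseval equates the L^2 energy of f (normalised by 1/(2π)) with the ℓ^2 sum of its Fourier coefficients: (1/(2π)) ∫_0^{2π} |f|^2 = Σ |c_n|^2.
Compute the left side: (1/(2π)) [∫_0^π 3^2 dx + ∫_π^{2π} 5^2 dx] = (1/(2π)) · (9π + 25π) = (9 + 25)/2 = 17.
So Σ_{n ∈ Z} |c_n|^2 = 17.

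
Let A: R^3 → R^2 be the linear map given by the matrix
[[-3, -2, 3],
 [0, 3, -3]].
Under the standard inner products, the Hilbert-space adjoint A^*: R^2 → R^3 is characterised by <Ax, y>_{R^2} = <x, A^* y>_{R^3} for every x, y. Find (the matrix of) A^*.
A^* = A^T =
[[-3, 0],
 [-2, 3],
 [3, -3]]

For real matrices with standard dot products, the defining identity <Ax, y> = <x, A^* y> gives (Ax)^T y = x^T (A^*) y, i.e. x^T A^T y = x^T (A^*) y. Since this holds for all x, y, we must have A^* = A^T. Therefore
A^* =
[[-3, 0],
 [-2, 3],
 [3, -3]].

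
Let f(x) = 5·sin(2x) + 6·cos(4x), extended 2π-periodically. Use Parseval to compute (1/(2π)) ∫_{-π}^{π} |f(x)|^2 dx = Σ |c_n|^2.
Σ |c_n|^2 = 61/2

Expand |f|^2 and use orthogonality of {sin(nx), cos(mx)} on [-π, π]:
  ∫_{-π}^{π} sin(nx)^2 dx = π, ∫ cos(mx)^2 dx = π, and cross terms integrate to 0.
So ∫_{-π}^{π} f(x)^2 dx = 5^2 · π + 6^2 · π = (25 + 36)π.
Divide by 2π: (25 + 36)/2 = 61/2.
By Parseval, this equals Σ |c_n|^2.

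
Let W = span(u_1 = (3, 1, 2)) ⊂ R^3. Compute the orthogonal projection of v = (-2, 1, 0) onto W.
proj_W(v) = (-15/14, -5/14, -5/7)

Set up U = [u_1 | ... | u_1] ∈ R^(3×1). The projector onto W = col(U) is P = U (U^T U)^(-1) U^T.
Compute U^T U =
  [14],
and U^T v = (-5).
Solve U^T U · c = U^T v for the coefficients: c = (-5/14). The projection is proj_W(v) = U c.
Check: (v - proj_W(v)) · u_1 = 0  (should be 0).
Result: proj_W(v) = (-15/14, -5/14, -5/7).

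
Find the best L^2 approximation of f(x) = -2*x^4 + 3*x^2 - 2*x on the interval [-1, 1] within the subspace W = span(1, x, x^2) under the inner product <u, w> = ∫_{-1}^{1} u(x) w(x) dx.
g(x) = 9*x^2/7 - 2*x + 6/35

The best approximation g ∈ W is the orthogonal projection of f onto W. Writing g = a_0 + a_1 x + a_2 x^2, the coefficients solve the normal equations G · a = b where
  G_{ij} = <φ_i, φ_j> and b_i = <f, φ_i>, with φ_0 = 1, φ_1 = x, φ_2 = x^2.
G =
  [2, 0, 2/3]
  [0, 2/3, 0]
  [2/3, 0, 2/5],
b = (6/5, -4/3, 22/35).
Solving gives a_0 = 6/35, a_1 = -2, a_2 = 9/7, so
  g(x) = 9*x^2/7 - 2*x + 6/35.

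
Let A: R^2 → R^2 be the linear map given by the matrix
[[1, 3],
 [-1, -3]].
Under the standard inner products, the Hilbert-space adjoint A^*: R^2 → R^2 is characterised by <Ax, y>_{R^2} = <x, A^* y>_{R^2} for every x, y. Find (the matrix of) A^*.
A^* = A^T =
[[1, -1],
 [3, -3]]

For real matrices with standard dot products, the defining identity <Ax, y> = <x, A^* y> gives (Ax)^T y = x^T (A^*) y, i.e. x^T A^T y = x^T (A^*) y. Since this holds for all x, y, we must have A^* = A^T. Therefore
A^* =
[[1, -1],
 [3, -3]].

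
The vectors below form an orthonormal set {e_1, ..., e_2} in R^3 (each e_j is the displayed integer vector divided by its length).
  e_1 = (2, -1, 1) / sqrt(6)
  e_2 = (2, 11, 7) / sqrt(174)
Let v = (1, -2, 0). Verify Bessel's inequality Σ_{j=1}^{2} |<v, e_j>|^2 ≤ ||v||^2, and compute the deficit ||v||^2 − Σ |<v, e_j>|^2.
Σ |<v, e_j>|^2 = 144/29; ||v||^2 = 5; deficit = 1/29

Write each e_j = u_j / sqrt(<u_j, u_j>) where u_j is the displayed integer vector. Then <v, e_j> = <v, u_j> / sqrt(<u_j, u_j>), so |<v, e_j>|^2 = <v, u_j>^2 / <u_j, u_j>.
Coefficients: <v, e_1> = 4/sqrt(6), <v, e_2> = -20/sqrt(174).
Square and sum: Σ |<v, e_j>|^2 = 144/29.
Compute ||v||^2 = v·v = 5.
Deficit = 5 − 144/29 = 1/29 ≥ 0, confirming Bessel's inequality. (The deficit equals ||v − Σ <v,e_j> e_j||^2, the squared distance from v to span{e_j}.)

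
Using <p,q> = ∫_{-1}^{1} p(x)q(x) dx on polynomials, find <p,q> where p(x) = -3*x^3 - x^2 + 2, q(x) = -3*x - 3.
<p,q> = -32/5

Expand the product: p(x)·q(x) = 9*x^4 + 12*x^3 + 3*x^2 - 6*x - 6.
∫_{-1}^{1} of each monomial x^k gives [2/(k+1) if k even, 0 if k odd]. Integrating term-by-term (or equivalently evaluating the antiderivative F(x) = 9*x^5/5 + 3*x^4 + x^3 - 3*x^2 - 6*x at the endpoints):
  F(1) − F(−1) = -16/5 − (16/5) = -32/5.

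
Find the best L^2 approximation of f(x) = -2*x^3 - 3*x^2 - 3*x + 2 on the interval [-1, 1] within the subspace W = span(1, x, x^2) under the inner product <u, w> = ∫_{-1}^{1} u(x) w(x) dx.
g(x) = -3*x^2 - 21*x/5 + 2

The best approximation g ∈ W is the orthogonal projection of f onto W. Writing g = a_0 + a_1 x + a_2 x^2, the coefficients solve the normal equations G · a = b where
  G_{ij} = <φ_i, φ_j> and b_i = <f, φ_i>, with φ_0 = 1, φ_1 = x, φ_2 = x^2.
G =
  [2, 0, 2/3]
  [0, 2/3, 0]
  [2/3, 0, 2/5],
b = (2, -14/5, 2/15).
Solving gives a_0 = 2, a_1 = -21/5, a_2 = -3, so
  g(x) = -3*x^2 - 21*x/5 + 2.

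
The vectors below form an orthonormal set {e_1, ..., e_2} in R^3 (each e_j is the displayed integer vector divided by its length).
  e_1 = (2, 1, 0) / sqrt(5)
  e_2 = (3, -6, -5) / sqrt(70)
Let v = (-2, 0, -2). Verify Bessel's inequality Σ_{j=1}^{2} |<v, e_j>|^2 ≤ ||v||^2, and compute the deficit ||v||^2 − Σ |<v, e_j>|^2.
Σ |<v, e_j>|^2 = 24/7; ||v||^2 = 8; deficit = 32/7

Write each e_j = u_j / sqrt(<u_j, u_j>) where u_j is the displayed integer vector. Then <v, e_j> = <v, u_j> / sqrt(<u_j, u_j>), so |<v, e_j>|^2 = <v, u_j>^2 / <u_j, u_j>.
Coefficients: <v, e_1> = -4/sqrt(5), <v, e_2> = 4/sqrt(70).
Square and sum: Σ |<v, e_j>|^2 = 24/7.
Compute ||v||^2 = v·v = 8.
Deficit = 8 − 24/7 = 32/7 ≥ 0, confirming Bessel's inequality. (The deficit equals ||v − Σ <v,e_j> e_j||^2, the squared distance from v to span{e_j}.)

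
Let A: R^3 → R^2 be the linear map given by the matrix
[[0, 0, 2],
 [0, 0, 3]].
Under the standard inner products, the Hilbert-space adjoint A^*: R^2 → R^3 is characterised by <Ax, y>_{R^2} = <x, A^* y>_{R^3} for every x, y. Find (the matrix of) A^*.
A^* = A^T =
[[0, 0],
 [0, 0],
 [2, 3]]

For real matrices with standard dot products, the defining identity <Ax, y> = <x, A^* y> gives (Ax)^T y = x^T (A^*) y, i.e. x^T A^T y = x^T (A^*) y. Since this holds for all x, y, we must have A^* = A^T. Therefore
A^* =
[[0, 0],
 [0, 0],
 [2, 3]].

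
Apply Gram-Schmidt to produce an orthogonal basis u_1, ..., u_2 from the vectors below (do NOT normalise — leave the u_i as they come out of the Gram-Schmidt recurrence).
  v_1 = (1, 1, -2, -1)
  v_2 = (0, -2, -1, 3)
Orthogonal basis:
  u_1 = (1, 1, -2, -1)
  u_2 = (3/7, -11/7, -13/7, 18/7)

Apply the Gram-Schmidt recurrence
  u_1 = v_1
  u_i = v_i − Σ_{j<i} ((v_i · u_j) / (u_j · u_j)) · u_j.

Step by step this gives:
  u_1 = (1, 1, -2, -1)
  u_2 = (3/7, -11/7, -13/7, 18/7)

Orthogonality check:
  u_2 · u_1 = 0 (should be 0)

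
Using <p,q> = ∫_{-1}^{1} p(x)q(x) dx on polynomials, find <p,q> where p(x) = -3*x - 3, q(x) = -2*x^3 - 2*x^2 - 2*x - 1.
<p,q> = 82/5

Expand the product: p(x)·q(x) = 6*x^4 + 12*x^3 + 12*x^2 + 9*x + 3.
∫_{-1}^{1} of each monomial x^k gives [2/(k+1) if k even, 0 if k odd]. Integrating term-by-term (or equivalently evaluating the antiderivative F(x) = 6*x^5/5 + 3*x^4 + 4*x^3 + 9*x^2/2 + 3*x at the endpoints):
  F(1) − F(−1) = 157/10 − (-7/10) = 82/5.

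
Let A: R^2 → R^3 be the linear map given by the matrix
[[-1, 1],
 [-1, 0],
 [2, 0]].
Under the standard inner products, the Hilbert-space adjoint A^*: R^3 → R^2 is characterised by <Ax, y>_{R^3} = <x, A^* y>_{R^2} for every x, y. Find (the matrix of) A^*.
A^* = A^T =
[[-1, -1, 2],
 [1, 0, 0]]

For real matrices with standard dot products, the defining identity <Ax, y> = <x, A^* y> gives (Ax)^T y = x^T (A^*) y, i.e. x^T A^T y = x^T (A^*) y. Since this holds for all x, y, we must have A^* = A^T. Therefore
A^* =
[[-1, -1, 2],
 [1, 0, 0]].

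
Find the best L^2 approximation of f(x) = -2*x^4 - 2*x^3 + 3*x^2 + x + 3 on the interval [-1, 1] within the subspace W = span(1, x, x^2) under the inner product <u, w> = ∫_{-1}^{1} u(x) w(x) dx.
g(x) = 9*x^2/7 - x/5 + 111/35

The best approximation g ∈ W is the orthogonal projection of f onto W. Writing g = a_0 + a_1 x + a_2 x^2, the coefficients solve the normal equations G · a = b where
  G_{ij} = <φ_i, φ_j> and b_i = <f, φ_i>, with φ_0 = 1, φ_1 = x, φ_2 = x^2.
G =
  [2, 0, 2/3]
  [0, 2/3, 0]
  [2/3, 0, 2/5],
b = (36/5, -2/15, 92/35).
Solving gives a_0 = 111/35, a_1 = -1/5, a_2 = 9/7, so
  g(x) = 9*x^2/7 - x/5 + 111/35.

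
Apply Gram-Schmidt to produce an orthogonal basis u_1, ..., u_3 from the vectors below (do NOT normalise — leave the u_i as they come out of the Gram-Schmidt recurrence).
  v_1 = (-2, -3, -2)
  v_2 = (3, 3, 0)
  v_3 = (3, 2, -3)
Orthogonal basis:
  u_1 = (-2, -3, -2)
  u_2 = (21/17, 6/17, -30/17)
  u_3 = (-2/9, 2/9, -1/9)

Apply the Gram-Schmidt recurrence
  u_1 = v_1
  u_i = v_i − Σ_{j<i} ((v_i · u_j) / (u_j · u_j)) · u_j.

Step by step this gives:
  u_1 = (-2, -3, -2)
  u_2 = (21/17, 6/17, -30/17)
  u_3 = (-2/9, 2/9, -1/9)

Orthogonality check:
  u_2 · u_1 = 0 (should be 0)
  u_3 · u_1 = 0 (should be 0)
  u_3 · u_2 = 0 (should be 0)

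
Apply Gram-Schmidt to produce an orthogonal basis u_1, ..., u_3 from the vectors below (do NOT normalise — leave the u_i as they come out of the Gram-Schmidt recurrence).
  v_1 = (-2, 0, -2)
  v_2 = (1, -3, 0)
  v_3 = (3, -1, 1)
Orthogonal basis:
  u_1 = (-2, 0, -2)
  u_2 = (1/2, -3, -1/2)
  u_3 = (15/19, 5/19, -15/19)

Apply the Gram-Schmidt recurrence
  u_1 = v_1
  u_i = v_i − Σ_{j<i} ((v_i · u_j) / (u_j · u_j)) · u_j.

Step by step this gives:
  u_1 = (-2, 0, -2)
  u_2 = (1/2, -3, -1/2)
  u_3 = (15/19, 5/19, -15/19)

Orthogonality check:
  u_2 · u_1 = 0 (should be 0)
  u_3 · u_1 = 0 (should be 0)
  u_3 · u_2 = 0 (should be 0)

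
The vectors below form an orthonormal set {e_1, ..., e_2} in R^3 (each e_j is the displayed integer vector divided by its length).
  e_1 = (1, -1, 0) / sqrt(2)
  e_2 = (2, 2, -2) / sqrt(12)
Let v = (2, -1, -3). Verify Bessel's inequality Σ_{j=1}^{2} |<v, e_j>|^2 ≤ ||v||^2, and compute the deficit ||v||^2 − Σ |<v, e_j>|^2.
Σ |<v, e_j>|^2 = 59/6; ||v||^2 = 14; deficit = 25/6

Write each e_j = u_j / sqrt(<u_j, u_j>) where u_j is the displayed integer vector. Then <v, e_j> = <v, u_j> / sqrt(<u_j, u_j>), so |<v, e_j>|^2 = <v, u_j>^2 / <u_j, u_j>.
Coefficients: <v, e_1> = 3/sqrt(2), <v, e_2> = 8/sqrt(12).
Square and sum: Σ |<v, e_j>|^2 = 59/6.
Compute ||v||^2 = v·v = 14.
Deficit = 14 − 59/6 = 25/6 ≥ 0, confirming Bessel's inequality. (The deficit equals ||v − Σ <v,e_j> e_j||^2, the squared distance from v to span{e_j}.)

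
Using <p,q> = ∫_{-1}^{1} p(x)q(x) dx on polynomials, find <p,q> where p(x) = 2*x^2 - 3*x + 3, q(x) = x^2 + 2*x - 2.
<p,q> = -238/15

Expand the product: p(x)·q(x) = 2*x^4 + x^3 - 7*x^2 + 12*x - 6.
∫_{-1}^{1} of each monomial x^k gives [2/(k+1) if k even, 0 if k odd]. Integrating term-by-term (or equivalently evaluating the antiderivative F(x) = 2*x^5/5 + x^4/4 - 7*x^3/3 + 6*x^2 - 6*x at the endpoints):
  F(1) − F(−1) = -101/60 − (851/60) = -238/15.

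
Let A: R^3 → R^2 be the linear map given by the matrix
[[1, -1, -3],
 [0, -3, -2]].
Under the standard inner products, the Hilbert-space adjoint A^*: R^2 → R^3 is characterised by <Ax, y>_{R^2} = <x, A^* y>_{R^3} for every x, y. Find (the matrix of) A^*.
A^* = A^T =
[[1, 0],
 [-1, -3],
 [-3, -2]]

For real matrices with standard dot products, the defining identity <Ax, y> = <x, A^* y> gives (Ax)^T y = x^T (A^*) y, i.e. x^T A^T y = x^T (A^*) y. Since this holds for all x, y, we must have A^* = A^T. Therefore
A^* =
[[1, 0],
 [-1, -3],
 [-3, -2]].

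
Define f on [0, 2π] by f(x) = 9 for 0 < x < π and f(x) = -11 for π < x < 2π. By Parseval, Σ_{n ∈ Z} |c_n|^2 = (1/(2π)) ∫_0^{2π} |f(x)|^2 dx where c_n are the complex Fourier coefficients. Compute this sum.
Σ |c_n|^2 = 101

Parseval equates the L^2 energy of f (normalised by 1/(2π)) with the ℓ^2 sum of its Fourier coefficients: (1/(2π)) ∫_0^{2π} |f|^2 = Σ |c_n|^2.
Compute the left side: (1/(2π)) [∫_0^π 9^2 dx + ∫_π^{2π} (-11)^2 dx] = (1/(2π)) · (81π + 121π) = (81 + 121)/2 = 101.
So Σ_{n ∈ Z} |c_n|^2 = 101.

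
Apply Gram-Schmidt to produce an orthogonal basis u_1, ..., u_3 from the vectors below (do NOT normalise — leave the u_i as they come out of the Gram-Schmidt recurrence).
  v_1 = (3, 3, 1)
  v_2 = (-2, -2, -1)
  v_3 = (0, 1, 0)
Orthogonal basis:
  u_1 = (3, 3, 1)
  u_2 = (1/19, 1/19, -6/19)
  u_3 = (-1/2, 1/2, 0)

Apply the Gram-Schmidt recurrence
  u_1 = v_1
  u_i = v_i − Σ_{j<i} ((v_i · u_j) / (u_j · u_j)) · u_j.

Step by step this gives:
  u_1 = (3, 3, 1)
  u_2 = (1/19, 1/19, -6/19)
  u_3 = (-1/2, 1/2, 0)

Orthogonality check:
  u_2 · u_1 = 0 (should be 0)
  u_3 · u_1 = 0 (should be 0)
  u_3 · u_2 = 0 (should be 0)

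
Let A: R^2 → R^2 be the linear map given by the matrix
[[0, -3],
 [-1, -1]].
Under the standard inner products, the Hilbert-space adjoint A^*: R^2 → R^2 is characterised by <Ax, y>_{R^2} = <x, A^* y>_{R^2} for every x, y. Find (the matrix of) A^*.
A^* = A^T =
[[0, -1],
 [-3, -1]]

For real matrices with standard dot products, the defining identity <Ax, y> = <x, A^* y> gives (Ax)^T y = x^T (A^*) y, i.e. x^T A^T y = x^T (A^*) y. Since this holds for all x, y, we must have A^* = A^T. Therefore
A^* =
[[0, -1],
 [-3, -1]].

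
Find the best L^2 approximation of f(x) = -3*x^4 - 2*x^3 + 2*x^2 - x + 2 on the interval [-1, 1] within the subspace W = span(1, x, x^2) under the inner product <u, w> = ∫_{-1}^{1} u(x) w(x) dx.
g(x) = -4*x^2/7 - 11*x/5 + 79/35

The best approximation g ∈ W is the orthogonal projection of f onto W. Writing g = a_0 + a_1 x + a_2 x^2, the coefficients solve the normal equations G · a = b where
  G_{ij} = <φ_i, φ_j> and b_i = <f, φ_i>, with φ_0 = 1, φ_1 = x, φ_2 = x^2.
G =
  [2, 0, 2/3]
  [0, 2/3, 0]
  [2/3, 0, 2/5],
b = (62/15, -22/15, 134/105).
Solving gives a_0 = 79/35, a_1 = -11/5, a_2 = -4/7, so
  g(x) = -4*x^2/7 - 11*x/5 + 79/35.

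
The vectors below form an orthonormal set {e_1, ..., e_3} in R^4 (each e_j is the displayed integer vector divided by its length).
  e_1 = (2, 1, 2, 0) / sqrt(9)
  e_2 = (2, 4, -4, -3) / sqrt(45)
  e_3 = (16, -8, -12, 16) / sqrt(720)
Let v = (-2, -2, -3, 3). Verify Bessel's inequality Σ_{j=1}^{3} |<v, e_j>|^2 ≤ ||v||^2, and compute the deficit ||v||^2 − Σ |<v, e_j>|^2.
Σ |<v, e_j>|^2 = 218/9; ||v||^2 = 26; deficit = 16/9

Write each e_j = u_j / sqrt(<u_j, u_j>) where u_j is the displayed integer vector. Then <v, e_j> = <v, u_j> / sqrt(<u_j, u_j>), so |<v, e_j>|^2 = <v, u_j>^2 / <u_j, u_j>.
Coefficients: <v, e_1> = -12/sqrt(9), <v, e_2> = -9/sqrt(45), <v, e_3> = 68/sqrt(720).
Square and sum: Σ |<v, e_j>|^2 = 218/9.
Compute ||v||^2 = v·v = 26.
Deficit = 26 − 218/9 = 16/9 ≥ 0, confirming Bessel's inequality. (The deficit equals ||v − Σ <v,e_j> e_j||^2, the squared distance from v to span{e_j}.)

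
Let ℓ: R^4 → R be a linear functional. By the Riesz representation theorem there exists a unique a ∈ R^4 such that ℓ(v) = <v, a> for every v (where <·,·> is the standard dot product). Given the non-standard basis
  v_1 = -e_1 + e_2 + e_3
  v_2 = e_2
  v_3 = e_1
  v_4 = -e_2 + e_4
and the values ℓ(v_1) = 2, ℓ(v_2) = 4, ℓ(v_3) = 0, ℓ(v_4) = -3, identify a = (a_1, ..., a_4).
a = (0, 4, -2, 1)

Write a = (a_1, ..., a_4) in the standard basis. For each basis vector v_i, ℓ(v_i) = <v_i, a> is a linear equation in the a_j's. Collect the n equations into a matrix system V a = ℓ, where row i of V is v_i (expressed in the standard basis). Since V is invertible (lower-triangular with 1s on the diagonal, up to permutation), solve by back-substitution:
  V =
[[-1, 1, 1, 0],
 [0, 1, 0, 0],
 [1, 0, 0, 0],
 [0, -1, 0, 1]]
  V a = (2, 4, 0, -3)
Solving gives a = (0, 4, -2, 1).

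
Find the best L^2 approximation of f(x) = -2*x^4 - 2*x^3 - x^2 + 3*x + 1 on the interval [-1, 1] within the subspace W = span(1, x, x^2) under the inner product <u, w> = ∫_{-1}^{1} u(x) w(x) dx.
g(x) = -19*x^2/7 + 9*x/5 + 41/35

The best approximation g ∈ W is the orthogonal projection of f onto W. Writing g = a_0 + a_1 x + a_2 x^2, the coefficients solve the normal equations G · a = b where
  G_{ij} = <φ_i, φ_j> and b_i = <f, φ_i>, with φ_0 = 1, φ_1 = x, φ_2 = x^2.
G =
  [2, 0, 2/3]
  [0, 2/3, 0]
  [2/3, 0, 2/5],
b = (8/15, 6/5, -32/105).
Solving gives a_0 = 41/35, a_1 = 9/5, a_2 = -19/7, so
  g(x) = -19*x^2/7 + 9*x/5 + 41/35.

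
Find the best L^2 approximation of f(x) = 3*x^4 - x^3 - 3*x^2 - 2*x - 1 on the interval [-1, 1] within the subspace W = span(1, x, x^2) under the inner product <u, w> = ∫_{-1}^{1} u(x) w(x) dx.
g(x) = -3*x^2/7 - 13*x/5 - 44/35

The best approximation g ∈ W is the orthogonal projection of f onto W. Writing g = a_0 + a_1 x + a_2 x^2, the coefficients solve the normal equations G · a = b where
  G_{ij} = <φ_i, φ_j> and b_i = <f, φ_i>, with φ_0 = 1, φ_1 = x, φ_2 = x^2.
G =
  [2, 0, 2/3]
  [0, 2/3, 0]
  [2/3, 0, 2/5],
b = (-14/5, -26/15, -106/105).
Solving gives a_0 = -44/35, a_1 = -13/5, a_2 = -3/7, so
  g(x) = -3*x^2/7 - 13*x/5 - 44/35.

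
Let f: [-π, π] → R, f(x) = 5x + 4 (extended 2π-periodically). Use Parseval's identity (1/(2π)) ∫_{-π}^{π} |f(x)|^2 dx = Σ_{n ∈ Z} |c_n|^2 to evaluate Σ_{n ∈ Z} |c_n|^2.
Σ |c_n|^2 = 25π^2/3 + 16

Expand and integrate term by term over [-π, π]:
  ∫ (5x)^2 dx = 25·(2π^3/3); ∫ 2·5·(4)·x dx = 0 (odd integrand); ∫ 4^2 dx = 16·2π.
So (1/(2π)) ∫_{-π}^{π} (5x + 4)^2 dx = 25π^2/3 + 16 = 25π^2/3 + 16.
Parseval ⇒ Σ |c_n|^2 = 25π^2/3 + 16.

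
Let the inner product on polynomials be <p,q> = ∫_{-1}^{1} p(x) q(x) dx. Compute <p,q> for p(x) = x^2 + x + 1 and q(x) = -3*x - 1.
<p,q> = -14/3

Expand the product: p(x)·q(x) = -3*x^3 - 4*x^2 - 4*x - 1.
∫_{-1}^{1} of each monomial x^k gives [2/(k+1) if k even, 0 if k odd]. Integrating term-by-term (or equivalently evaluating the antiderivative F(x) = -3*x^4/4 - 4*x^3/3 - 2*x^2 - x at the endpoints):
  F(1) − F(−1) = -61/12 − (-5/12) = -14/3.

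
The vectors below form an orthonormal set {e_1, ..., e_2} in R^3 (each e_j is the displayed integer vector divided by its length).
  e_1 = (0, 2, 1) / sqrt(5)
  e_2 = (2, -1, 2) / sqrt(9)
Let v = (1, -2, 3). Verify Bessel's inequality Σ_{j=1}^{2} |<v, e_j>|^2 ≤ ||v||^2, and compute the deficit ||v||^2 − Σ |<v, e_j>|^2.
Σ |<v, e_j>|^2 = 509/45; ||v||^2 = 14; deficit = 121/45

Write each e_j = u_j / sqrt(<u_j, u_j>) where u_j is the displayed integer vector. Then <v, e_j> = <v, u_j> / sqrt(<u_j, u_j>), so |<v, e_j>|^2 = <v, u_j>^2 / <u_j, u_j>.
Coefficients: <v, e_1> = -1/sqrt(5), <v, e_2> = 10/sqrt(9).
Square and sum: Σ |<v, e_j>|^2 = 509/45.
Compute ||v||^2 = v·v = 14.
Deficit = 14 − 509/45 = 121/45 ≥ 0, confirming Bessel's inequality. (The deficit equals ||v − Σ <v,e_j> e_j||^2, the squared distance from v to span{e_j}.)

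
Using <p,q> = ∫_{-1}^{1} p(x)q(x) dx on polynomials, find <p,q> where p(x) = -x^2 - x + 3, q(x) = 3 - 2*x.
<p,q> = 52/3

Expand the product: p(x)·q(x) = 2*x^3 - x^2 - 9*x + 9.
∫_{-1}^{1} of each monomial x^k gives [2/(k+1) if k even, 0 if k odd]. Integrating term-by-term (or equivalently evaluating the antiderivative F(x) = x^4/2 - x^3/3 - 9*x^2/2 + 9*x at the endpoints):
  F(1) − F(−1) = 14/3 − (-38/3) = 52/3.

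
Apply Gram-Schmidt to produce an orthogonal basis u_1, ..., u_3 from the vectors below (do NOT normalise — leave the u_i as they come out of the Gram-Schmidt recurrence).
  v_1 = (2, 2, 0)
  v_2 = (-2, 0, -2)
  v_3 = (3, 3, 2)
Orthogonal basis:
  u_1 = (2, 2, 0)
  u_2 = (-1, 1, -2)
  u_3 = (-2/3, 2/3, 2/3)

Apply the Gram-Schmidt recurrence
  u_1 = v_1
  u_i = v_i − Σ_{j<i} ((v_i · u_j) / (u_j · u_j)) · u_j.

Step by step this gives:
  u_1 = (2, 2, 0)
  u_2 = (-1, 1, -2)
  u_3 = (-2/3, 2/3, 2/3)

Orthogonality check:
  u_2 · u_1 = 0 (should be 0)
  u_3 · u_1 = 0 (should be 0)
  u_3 · u_2 = 0 (should be 0)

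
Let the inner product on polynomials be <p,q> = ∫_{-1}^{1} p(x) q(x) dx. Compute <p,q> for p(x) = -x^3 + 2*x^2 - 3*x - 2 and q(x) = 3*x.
<p,q> = -36/5

Expand the product: p(x)·q(x) = -3*x^4 + 6*x^3 - 9*x^2 - 6*x.
∫_{-1}^{1} of each monomial x^k gives [2/(k+1) if k even, 0 if k odd]. Integrating term-by-term (or equivalently evaluating the antiderivative F(x) = -3*x^5/5 + 3*x^4/2 - 3*x^3 - 3*x^2 at the endpoints):
  F(1) − F(−1) = -51/10 − (21/10) = -36/5.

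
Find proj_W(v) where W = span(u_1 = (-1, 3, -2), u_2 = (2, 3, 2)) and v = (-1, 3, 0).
proj_W(v) = (-13/229, 651/229, -162/229)

Set up U = [u_1 | ... | u_2] ∈ R^(3×2). The projector onto W = col(U) is P = U (U^T U)^(-1) U^T.
Compute U^T U =
  [14, 3]
  [3, 17],
and U^T v = (10, 7).
Solve U^T U · c = U^T v for the coefficients: c = (149/229, 68/229). The projection is proj_W(v) = U c.
Check: (v - proj_W(v)) · u_1 = 0  (should be 0).
Check: (v - proj_W(v)) · u_2 = 0  (should be 0).
Result: proj_W(v) = (-13/229, 651/229, -162/229).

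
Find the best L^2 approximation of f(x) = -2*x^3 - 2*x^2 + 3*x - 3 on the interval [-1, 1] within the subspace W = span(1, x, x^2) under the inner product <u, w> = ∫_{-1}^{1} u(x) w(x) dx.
g(x) = -2*x^2 + 9*x/5 - 3

The best approximation g ∈ W is the orthogonal projection of f onto W. Writing g = a_0 + a_1 x + a_2 x^2, the coefficients solve the normal equations G · a = b where
  G_{ij} = <φ_i, φ_j> and b_i = <f, φ_i>, with φ_0 = 1, φ_1 = x, φ_2 = x^2.
G =
  [2, 0, 2/3]
  [0, 2/3, 0]
  [2/3, 0, 2/5],
b = (-22/3, 6/5, -14/5).
Solving gives a_0 = -3, a_1 = 9/5, a_2 = -2, so
  g(x) = -2*x^2 + 9*x/5 - 3.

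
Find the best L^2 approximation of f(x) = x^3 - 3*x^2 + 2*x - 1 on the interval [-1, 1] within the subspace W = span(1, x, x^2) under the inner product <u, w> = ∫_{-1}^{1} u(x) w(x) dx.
g(x) = -3*x^2 + 13*x/5 - 1

The best approximation g ∈ W is the orthogonal projection of f onto W. Writing g = a_0 + a_1 x + a_2 x^2, the coefficients solve the normal equations G · a = b where
  G_{ij} = <φ_i, φ_j> and b_i = <f, φ_i>, with φ_0 = 1, φ_1 = x, φ_2 = x^2.
G =
  [2, 0, 2/3]
  [0, 2/3, 0]
  [2/3, 0, 2/5],
b = (-4, 26/15, -28/15).
Solving gives a_0 = -1, a_1 = 13/5, a_2 = -3, so
  g(x) = -3*x^2 + 13*x/5 - 1.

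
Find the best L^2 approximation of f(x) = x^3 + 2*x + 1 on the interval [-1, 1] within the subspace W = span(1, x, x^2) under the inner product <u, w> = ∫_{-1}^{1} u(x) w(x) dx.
g(x) = 13*x/5 + 1

The best approximation g ∈ W is the orthogonal projection of f onto W. Writing g = a_0 + a_1 x + a_2 x^2, the coefficients solve the normal equations G · a = b where
  G_{ij} = <φ_i, φ_j> and b_i = <f, φ_i>, with φ_0 = 1, φ_1 = x, φ_2 = x^2.
G =
  [2, 0, 2/3]
  [0, 2/3, 0]
  [2/3, 0, 2/5],
b = (2, 26/15, 2/3).
Solving gives a_0 = 1, a_1 = 13/5, a_2 = 0, so
  g(x) = 13*x/5 + 1.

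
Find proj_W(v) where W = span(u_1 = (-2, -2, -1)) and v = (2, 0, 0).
proj_W(v) = (8/9, 8/9, 4/9)

Set up U = [u_1 | ... | u_1] ∈ R^(3×1). The projector onto W = col(U) is P = U (U^T U)^(-1) U^T.
Compute U^T U =
  [9],
and U^T v = (-4).
Solve U^T U · c = U^T v for the coefficients: c = (-4/9). The projection is proj_W(v) = U c.
Check: (v - proj_W(v)) · u_1 = 0  (should be 0).
Result: proj_W(v) = (8/9, 8/9, 4/9).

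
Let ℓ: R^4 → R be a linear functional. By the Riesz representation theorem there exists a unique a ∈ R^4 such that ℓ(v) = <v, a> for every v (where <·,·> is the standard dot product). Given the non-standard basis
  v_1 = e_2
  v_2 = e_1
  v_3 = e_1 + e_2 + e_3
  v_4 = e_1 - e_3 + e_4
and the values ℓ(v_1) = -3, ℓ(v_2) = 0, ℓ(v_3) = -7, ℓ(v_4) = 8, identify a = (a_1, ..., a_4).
a = (0, -3, -4, 4)

Write a = (a_1, ..., a_4) in the standard basis. For each basis vector v_i, ℓ(v_i) = <v_i, a> is a linear equation in the a_j's. Collect the n equations into a matrix system V a = ℓ, where row i of V is v_i (expressed in the standard basis). Since V is invertible (lower-triangular with 1s on the diagonal, up to permutation), solve by back-substitution:
  V =
[[0, 1, 0, 0],
 [1, 0, 0, 0],
 [1, 1, 1, 0],
 [1, 0, -1, 1]]
  V a = (-3, 0, -7, 8)
Solving gives a = (0, -3, -4, 4).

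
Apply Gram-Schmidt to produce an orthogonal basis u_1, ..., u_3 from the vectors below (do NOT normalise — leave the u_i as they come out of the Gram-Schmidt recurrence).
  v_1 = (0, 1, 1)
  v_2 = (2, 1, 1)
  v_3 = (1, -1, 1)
Orthogonal basis:
  u_1 = (0, 1, 1)
  u_2 = (2, 0, 0)
  u_3 = (0, -1, 1)

Apply the Gram-Schmidt recurrence
  u_1 = v_1
  u_i = v_i − Σ_{j<i} ((v_i · u_j) / (u_j · u_j)) · u_j.

Step by step this gives:
  u_1 = (0, 1, 1)
  u_2 = (2, 0, 0)
  u_3 = (0, -1, 1)

Orthogonality check:
  u_2 · u_1 = 0 (should be 0)
  u_3 · u_1 = 0 (should be 0)
  u_3 · u_2 = 0 (should be 0)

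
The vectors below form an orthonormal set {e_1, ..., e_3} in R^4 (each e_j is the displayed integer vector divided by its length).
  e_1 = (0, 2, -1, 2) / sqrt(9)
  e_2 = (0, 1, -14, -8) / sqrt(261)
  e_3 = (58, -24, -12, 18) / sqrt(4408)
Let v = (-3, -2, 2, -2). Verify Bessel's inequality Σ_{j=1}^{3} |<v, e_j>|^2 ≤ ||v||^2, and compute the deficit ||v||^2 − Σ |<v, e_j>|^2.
Σ |<v, e_j>|^2 = 749/38; ||v||^2 = 21; deficit = 49/38

Write each e_j = u_j / sqrt(<u_j, u_j>) where u_j is the displayed integer vector. Then <v, e_j> = <v, u_j> / sqrt(<u_j, u_j>), so |<v, e_j>|^2 = <v, u_j>^2 / <u_j, u_j>.
Coefficients: <v, e_1> = -10/sqrt(9), <v, e_2> = -14/sqrt(261), <v, e_3> = -186/sqrt(4408).
Square and sum: Σ |<v, e_j>|^2 = 749/38.
Compute ||v||^2 = v·v = 21.
Deficit = 21 − 749/38 = 49/38 ≥ 0, confirming Bessel's inequality. (The deficit equals ||v − Σ <v,e_j> e_j||^2, the squared distance from v to span{e_j}.)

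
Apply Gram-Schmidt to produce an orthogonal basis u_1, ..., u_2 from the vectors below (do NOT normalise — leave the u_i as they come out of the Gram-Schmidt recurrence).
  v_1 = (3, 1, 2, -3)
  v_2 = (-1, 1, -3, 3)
Orthogonal basis:
  u_1 = (3, 1, 2, -3)
  u_2 = (28/23, 40/23, -35/23, 18/23)

Apply the Gram-Schmidt recurrence
  u_1 = v_1
  u_i = v_i − Σ_{j<i} ((v_i · u_j) / (u_j · u_j)) · u_j.

Step by step this gives:
  u_1 = (3, 1, 2, -3)
  u_2 = (28/23, 40/23, -35/23, 18/23)

Orthogonality check:
  u_2 · u_1 = 0 (should be 0)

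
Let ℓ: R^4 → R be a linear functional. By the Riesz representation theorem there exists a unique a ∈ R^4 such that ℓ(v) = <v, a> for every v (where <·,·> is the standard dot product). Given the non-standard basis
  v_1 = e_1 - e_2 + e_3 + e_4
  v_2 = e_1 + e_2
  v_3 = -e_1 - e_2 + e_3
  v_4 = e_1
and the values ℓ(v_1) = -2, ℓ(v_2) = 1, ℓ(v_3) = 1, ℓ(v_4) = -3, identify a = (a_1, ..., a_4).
a = (-3, 4, 2, 3)

Write a = (a_1, ..., a_4) in the standard basis. For each basis vector v_i, ℓ(v_i) = <v_i, a> is a linear equation in the a_j's. Collect the n equations into a matrix system V a = ℓ, where row i of V is v_i (expressed in the standard basis). Since V is invertible (lower-triangular with 1s on the diagonal, up to permutation), solve by back-substitution:
  V =
[[1, -1, 1, 1],
 [1, 1, 0, 0],
 [-1, -1, 1, 0],
 [1, 0, 0, 0]]
  V a = (-2, 1, 1, -3)
Solving gives a = (-3, 4, 2, 3).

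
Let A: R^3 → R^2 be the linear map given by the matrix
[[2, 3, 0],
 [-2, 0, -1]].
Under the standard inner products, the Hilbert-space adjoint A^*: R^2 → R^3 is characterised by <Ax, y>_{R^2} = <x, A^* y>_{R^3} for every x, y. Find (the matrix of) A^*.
A^* = A^T =
[[2, -2],
 [3, 0],
 [0, -1]]

For real matrices with standard dot products, the defining identity <Ax, y> = <x, A^* y> gives (Ax)^T y = x^T (A^*) y, i.e. x^T A^T y = x^T (A^*) y. Since this holds for all x, y, we must have A^* = A^T. Therefore
A^* =
[[2, -2],
 [3, 0],
 [0, -1]].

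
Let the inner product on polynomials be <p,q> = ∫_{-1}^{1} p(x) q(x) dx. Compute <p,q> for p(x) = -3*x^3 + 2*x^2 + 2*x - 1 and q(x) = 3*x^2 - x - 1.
<p,q> = 14/15

Expand the product: p(x)·q(x) = -9*x^5 + 9*x^4 + 7*x^3 - 7*x^2 - x + 1.
∫_{-1}^{1} of each monomial x^k gives [2/(k+1) if k even, 0 if k odd]. Integrating term-by-term (or equivalently evaluating the antiderivative F(x) = -3*x^6/2 + 9*x^5/5 + 7*x^4/4 - 7*x^3/3 - x^2/2 + x at the endpoints):
  F(1) − F(−1) = 13/60 − (-43/60) = 14/15.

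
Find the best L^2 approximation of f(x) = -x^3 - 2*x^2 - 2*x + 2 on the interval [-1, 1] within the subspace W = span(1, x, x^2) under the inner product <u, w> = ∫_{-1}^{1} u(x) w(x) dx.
g(x) = -2*x^2 - 13*x/5 + 2

The best approximation g ∈ W is the orthogonal projection of f onto W. Writing g = a_0 + a_1 x + a_2 x^2, the coefficients solve the normal equations G · a = b where
  G_{ij} = <φ_i, φ_j> and b_i = <f, φ_i>, with φ_0 = 1, φ_1 = x, φ_2 = x^2.
G =
  [2, 0, 2/3]
  [0, 2/3, 0]
  [2/3, 0, 2/5],
b = (8/3, -26/15, 8/15).
Solving gives a_0 = 2, a_1 = -13/5, a_2 = -2, so
  g(x) = -2*x^2 - 13*x/5 + 2.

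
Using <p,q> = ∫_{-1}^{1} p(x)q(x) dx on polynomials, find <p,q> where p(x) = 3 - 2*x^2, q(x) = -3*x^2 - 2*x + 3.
<p,q> = 52/5

Expand the product: p(x)·q(x) = 6*x^4 + 4*x^3 - 15*x^2 - 6*x + 9.
∫_{-1}^{1} of each monomial x^k gives [2/(k+1) if k even, 0 if k odd]. Integrating term-by-term (or equivalently evaluating the antiderivative F(x) = 6*x^5/5 + x^4 - 5*x^3 - 3*x^2 + 9*x at the endpoints):
  F(1) − F(−1) = 16/5 − (-36/5) = 52/5.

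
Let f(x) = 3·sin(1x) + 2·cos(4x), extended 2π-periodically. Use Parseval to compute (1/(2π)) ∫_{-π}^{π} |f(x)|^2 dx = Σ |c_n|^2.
Σ |c_n|^2 = 13/2

Expand |f|^2 and use orthogonality of {sin(nx), cos(mx)} on [-π, π]:
  ∫_{-π}^{π} sin(nx)^2 dx = π, ∫ cos(mx)^2 dx = π, and cross terms integrate to 0.
So ∫_{-π}^{π} f(x)^2 dx = 3^2 · π + 2^2 · π = (9 + 4)π.
Divide by 2π: (9 + 4)/2 = 13/2.
By Parseval, this equals Σ |c_n|^2.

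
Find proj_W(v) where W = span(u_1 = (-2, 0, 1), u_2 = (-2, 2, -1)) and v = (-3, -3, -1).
proj_W(v) = (-16/9, -5/9, 13/9)

Set up U = [u_1 | ... | u_2] ∈ R^(3×2). The projector onto W = col(U) is P = U (U^T U)^(-1) U^T.
Compute U^T U =
  [5, 3]
  [3, 9],
and U^T v = (5, 1).
Solve U^T U · c = U^T v for the coefficients: c = (7/6, -5/18). The projection is proj_W(v) = U c.
Check: (v - proj_W(v)) · u_1 = 0  (should be 0).
Check: (v - proj_W(v)) · u_2 = 0  (should be 0).
Result: proj_W(v) = (-16/9, -5/9, 13/9).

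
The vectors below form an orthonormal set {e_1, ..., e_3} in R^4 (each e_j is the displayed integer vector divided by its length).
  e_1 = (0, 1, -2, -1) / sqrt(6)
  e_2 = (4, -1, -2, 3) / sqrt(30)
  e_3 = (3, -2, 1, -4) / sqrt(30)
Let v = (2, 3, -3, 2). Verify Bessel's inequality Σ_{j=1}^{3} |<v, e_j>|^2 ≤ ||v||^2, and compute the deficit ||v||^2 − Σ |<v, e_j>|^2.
Σ |<v, e_j>|^2 = 131/6; ||v||^2 = 26; deficit = 25/6

Write each e_j = u_j / sqrt(<u_j, u_j>) where u_j is the displayed integer vector. Then <v, e_j> = <v, u_j> / sqrt(<u_j, u_j>), so |<v, e_j>|^2 = <v, u_j>^2 / <u_j, u_j>.
Coefficients: <v, e_1> = 7/sqrt(6), <v, e_2> = 17/sqrt(30), <v, e_3> = -11/sqrt(30).
Square and sum: Σ |<v, e_j>|^2 = 131/6.
Compute ||v||^2 = v·v = 26.
Deficit = 26 − 131/6 = 25/6 ≥ 0, confirming Bessel's inequality. (The deficit equals ||v − Σ <v,e_j> e_j||^2, the squared distance from v to span{e_j}.)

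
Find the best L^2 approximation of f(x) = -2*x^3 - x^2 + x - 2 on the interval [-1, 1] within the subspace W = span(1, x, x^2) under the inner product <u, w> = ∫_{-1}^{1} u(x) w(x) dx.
g(x) = -x^2 - x/5 - 2

The best approximation g ∈ W is the orthogonal projection of f onto W. Writing g = a_0 + a_1 x + a_2 x^2, the coefficients solve the normal equations G · a = b where
  G_{ij} = <φ_i, φ_j> and b_i = <f, φ_i>, with φ_0 = 1, φ_1 = x, φ_2 = x^2.
G =
  [2, 0, 2/3]
  [0, 2/3, 0]
  [2/3, 0, 2/5],
b = (-14/3, -2/15, -26/15).
Solving gives a_0 = -2, a_1 = -1/5, a_2 = -1, so
  g(x) = -x^2 - x/5 - 2.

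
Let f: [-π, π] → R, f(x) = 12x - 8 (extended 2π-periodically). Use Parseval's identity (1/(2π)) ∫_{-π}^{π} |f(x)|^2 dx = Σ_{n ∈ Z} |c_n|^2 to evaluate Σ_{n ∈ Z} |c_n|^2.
Σ |c_n|^2 = 48π^2 + 64

Expand and integrate term by term over [-π, π]:
  ∫ (12x)^2 dx = 144·(2π^3/3); ∫ 2·12·(-8)·x dx = 0 (odd integrand); ∫ (-8)^2 dx = 64·2π.
So (1/(2π)) ∫_{-π}^{π} (12x - 8)^2 dx = 144π^2/3 + 64 = 48π^2 + 64.
Parseval ⇒ Σ |c_n|^2 = 48π^2 + 64.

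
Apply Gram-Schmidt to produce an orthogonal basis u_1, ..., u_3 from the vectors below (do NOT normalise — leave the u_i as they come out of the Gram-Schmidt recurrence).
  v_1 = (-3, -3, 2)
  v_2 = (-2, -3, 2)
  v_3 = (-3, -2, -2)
Orthogonal basis:
  u_1 = (-3, -3, 2)
  u_2 = (13/22, -9/22, 3/11)
  u_3 = (0, -20/13, -30/13)

Apply the Gram-Schmidt recurrence
  u_1 = v_1
  u_i = v_i − Σ_{j<i} ((v_i · u_j) / (u_j · u_j)) · u_j.

Step by step this gives:
  u_1 = (-3, -3, 2)
  u_2 = (13/22, -9/22, 3/11)
  u_3 = (0, -20/13, -30/13)

Orthogonality check:
  u_2 · u_1 = 0 (should be 0)
  u_3 · u_1 = 0 (should be 0)
  u_3 · u_2 = 0 (should be 0)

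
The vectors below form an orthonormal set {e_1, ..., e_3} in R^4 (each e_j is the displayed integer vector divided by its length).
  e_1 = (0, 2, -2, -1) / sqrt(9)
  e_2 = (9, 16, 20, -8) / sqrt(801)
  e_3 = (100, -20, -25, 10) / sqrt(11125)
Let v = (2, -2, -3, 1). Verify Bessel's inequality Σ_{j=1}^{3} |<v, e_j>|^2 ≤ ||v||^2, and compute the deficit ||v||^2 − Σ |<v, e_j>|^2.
Σ |<v, e_j>|^2 = 18; ||v||^2 = 18; deficit = 0

Write each e_j = u_j / sqrt(<u_j, u_j>) where u_j is the displayed integer vector. Then <v, e_j> = <v, u_j> / sqrt(<u_j, u_j>), so |<v, e_j>|^2 = <v, u_j>^2 / <u_j, u_j>.
Coefficients: <v, e_1> = 1/sqrt(9), <v, e_2> = -82/sqrt(801), <v, e_3> = 325/sqrt(11125).
Square and sum: Σ |<v, e_j>|^2 = 18.
Compute ||v||^2 = v·v = 18.
Deficit = 18 − 18 = 0 ≥ 0, confirming Bessel's inequality. (The deficit equals ||v − Σ <v,e_j> e_j||^2, the squared distance from v to span{e_j}.)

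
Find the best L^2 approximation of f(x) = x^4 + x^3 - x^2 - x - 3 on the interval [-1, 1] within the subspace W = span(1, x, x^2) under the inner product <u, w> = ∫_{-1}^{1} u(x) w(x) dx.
g(x) = -x^2/7 - 2*x/5 - 108/35

The best approximation g ∈ W is the orthogonal projection of f onto W. Writing g = a_0 + a_1 x + a_2 x^2, the coefficients solve the normal equations G · a = b where
  G_{ij} = <φ_i, φ_j> and b_i = <f, φ_i>, with φ_0 = 1, φ_1 = x, φ_2 = x^2.
G =
  [2, 0, 2/3]
  [0, 2/3, 0]
  [2/3, 0, 2/5],
b = (-94/15, -4/15, -74/35).
Solving gives a_0 = -108/35, a_1 = -2/5, a_2 = -1/7, so
  g(x) = -x^2/7 - 2*x/5 - 108/35.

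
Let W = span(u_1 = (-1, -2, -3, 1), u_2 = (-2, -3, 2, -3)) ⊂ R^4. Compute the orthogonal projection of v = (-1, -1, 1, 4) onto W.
proj_W(v) = (43/389, 15/389, -439/389, 312/389)

Set up U = [u_1 | ... | u_2] ∈ R^(4×2). The projector onto W = col(U) is P = U (U^T U)^(-1) U^T.
Compute U^T U =
  [15, -1]
  [-1, 26],
and U^T v = (4, -5).
Solve U^T U · c = U^T v for the coefficients: c = (99/389, -71/389). The projection is proj_W(v) = U c.
Check: (v - proj_W(v)) · u_1 = 0  (should be 0).
Check: (v - proj_W(v)) · u_2 = 0  (should be 0).
Result: proj_W(v) = (43/389, 15/389, -439/389, 312/389).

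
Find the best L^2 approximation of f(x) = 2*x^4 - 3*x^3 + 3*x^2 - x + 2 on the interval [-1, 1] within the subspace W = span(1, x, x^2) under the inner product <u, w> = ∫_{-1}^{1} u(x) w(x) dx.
g(x) = 33*x^2/7 - 14*x/5 + 64/35

The best approximation g ∈ W is the orthogonal projection of f onto W. Writing g = a_0 + a_1 x + a_2 x^2, the coefficients solve the normal equations G · a = b where
  G_{ij} = <φ_i, φ_j> and b_i = <f, φ_i>, with φ_0 = 1, φ_1 = x, φ_2 = x^2.
G =
  [2, 0, 2/3]
  [0, 2/3, 0]
  [2/3, 0, 2/5],
b = (34/5, -28/15, 326/105).
Solving gives a_0 = 64/35, a_1 = -14/5, a_2 = 33/7, so
  g(x) = 33*x^2/7 - 14*x/5 + 64/35.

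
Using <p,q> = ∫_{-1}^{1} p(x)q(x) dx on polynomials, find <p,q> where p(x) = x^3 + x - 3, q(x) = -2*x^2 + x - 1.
<p,q> = 166/15

Expand the product: p(x)·q(x) = -2*x^5 + x^4 - 3*x^3 + 7*x^2 - 4*x + 3.
∫_{-1}^{1} of each monomial x^k gives [2/(k+1) if k even, 0 if k odd]. Integrating term-by-term (or equivalently evaluating the antiderivative F(x) = -x^6/3 + x^5/5 - 3*x^4/4 + 7*x^3/3 - 2*x^2 + 3*x at the endpoints):
  F(1) − F(−1) = 49/20 − (-517/60) = 166/15.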